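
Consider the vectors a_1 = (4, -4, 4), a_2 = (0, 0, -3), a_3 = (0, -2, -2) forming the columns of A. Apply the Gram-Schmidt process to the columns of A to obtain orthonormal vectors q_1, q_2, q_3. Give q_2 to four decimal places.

q_2 = (0.4082, -0.4082, -0.8165)

a_1 = (4, -4, 4); ‖a_1‖ = 6.9282, so q_1 = (0.5774, -0.5774, 0.5774).
q_1·a_2 = 0.5774·0 + (-0.5774)·0 + 0.5774·(-3) = -1.7321.
u_2 = a_2 + 1.7321·q_1 = (1.0000, -1.0000, -2.0000).
‖u_2‖ = 2.4495, so q_2 = (0.4082, -0.4082, -0.8165).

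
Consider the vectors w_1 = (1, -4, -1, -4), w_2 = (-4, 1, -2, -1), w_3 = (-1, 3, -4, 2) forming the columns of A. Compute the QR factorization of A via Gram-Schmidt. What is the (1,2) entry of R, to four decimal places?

r_{12} = -0.3430

w_1 = (1, -4, -1, -4); ‖w_1‖ = 5.8310, so q_1 = (0.1715, -0.6860, -0.1715, -0.6860).
r_{12} = q_1·w_2 = -0.3430.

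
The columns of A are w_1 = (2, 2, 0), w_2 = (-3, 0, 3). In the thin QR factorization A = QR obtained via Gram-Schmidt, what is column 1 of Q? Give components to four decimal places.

e_1 = w_1/‖w_1‖ = (2, 2, 0)/2.8284 = (0.7071, 0.7071, 0.0000).

e_1 = (0.7071, 0.7071, 0.0000)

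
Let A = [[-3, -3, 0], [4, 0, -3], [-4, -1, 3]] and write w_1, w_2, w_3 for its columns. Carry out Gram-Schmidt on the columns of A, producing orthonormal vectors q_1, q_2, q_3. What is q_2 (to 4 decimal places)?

q_2 = (-0.8450, -0.5231, 0.1107)

w_1 = (-3, 4, -4); ‖w_1‖ = 6.4031, so q_1 = (-0.4685, 0.6247, -0.6247).
q_1·w_2 = (-0.4685)·(-3) + 0.6247·0 + (-0.6247)·(-1) = 2.0303.
u_2 = w_2 − 2.0303·q_1 = (-2.0488, -1.2683, 0.2683).
‖u_2‖ = 2.4245, so q_2 = (-0.8450, -0.5231, 0.1107).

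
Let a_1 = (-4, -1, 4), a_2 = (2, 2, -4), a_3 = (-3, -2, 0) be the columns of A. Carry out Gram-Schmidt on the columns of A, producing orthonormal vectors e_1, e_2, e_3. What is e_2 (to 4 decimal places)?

e_1 = a_1/‖a_1‖ = (-4, -1, 4)/5.7446 = (-0.6963, -0.1741, 0.6963).
r_{12} = e_1·a_2 = -4.5260.
u_2 = a_2 + 4.5260·e_1 = (-1.1515, 1.2121, -0.8485).
‖u_2‖ = 1.8749, so e_2 = (-0.6142, 0.6465, -0.4526).

e_2 = (-0.6142, 0.6465, -0.4526)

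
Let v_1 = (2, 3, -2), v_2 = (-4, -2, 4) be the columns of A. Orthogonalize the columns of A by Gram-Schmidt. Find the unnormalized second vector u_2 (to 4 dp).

q_1 = v_1/‖v_1‖ = (2, 3, -2)/4.1231 = (0.4851, 0.7276, -0.4851).
r_{12} = q_1·v_2 = -5.3358.
u_2 = v_2 + 5.3358·q_1 = (-1.4118, 1.8824, 1.4118).

u_2 = (-1.4118, 1.8824, 1.4118)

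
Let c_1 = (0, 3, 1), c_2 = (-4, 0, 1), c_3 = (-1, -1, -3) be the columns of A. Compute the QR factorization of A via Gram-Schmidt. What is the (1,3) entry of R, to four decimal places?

r_{13} = -1.8974

c_1 = (0, 3, 1); ‖c_1‖ = 3.1623, so q_1 = (0.0000, 0.9487, 0.3162).
r_{13} = q_1·c_3 = -1.8974.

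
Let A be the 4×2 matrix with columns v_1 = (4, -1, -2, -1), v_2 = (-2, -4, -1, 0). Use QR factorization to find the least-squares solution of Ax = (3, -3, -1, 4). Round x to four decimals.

e_1 = v_1/‖v_1‖ = (4, -1, -2, -1)/4.6904 = (0.8528, -0.2132, -0.4264, -0.2132).
r_{12} = e_1·v_2 = -0.4264.
u_2 = v_2 + 0.4264·e_1 = (-1.6364, -4.0909, -1.1818, -0.0909).
‖u_2‖ = 4.5627, so e_2 = (-0.3586, -0.8966, -0.2590, -0.0199).
Qᵀb = (2.7716, 1.7932).
Back-substitute: x_2 = 1.7932/4.5627 = 0.3930.
x_1 = (2.7716 + 0.4264·0.3930)/4.6904 = 0.6266.

x = (0.6266, 0.3930)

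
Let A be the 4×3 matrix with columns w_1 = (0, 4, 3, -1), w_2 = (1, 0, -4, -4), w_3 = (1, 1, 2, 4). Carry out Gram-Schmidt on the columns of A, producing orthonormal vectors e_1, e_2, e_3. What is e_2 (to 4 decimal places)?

e_2 = (0.1810, 0.2227, -0.5568, -0.7795)

w_1 = (0, 4, 3, -1); ‖w_1‖ = 5.0990, so e_1 = (0.0000, 0.7845, 0.5883, -0.1961).
e_1·w_2 = 0.0000·1 + 0.7845·0 + 0.5883·(-4) + (-0.1961)·(-4) = -1.5689.
u_2 = w_2 + 1.5689·e_1 = (1.0000, 1.2308, -3.0769, -4.3077).
‖u_2‖ = 5.5262, so e_2 = (0.1810, 0.2227, -0.5568, -0.7795).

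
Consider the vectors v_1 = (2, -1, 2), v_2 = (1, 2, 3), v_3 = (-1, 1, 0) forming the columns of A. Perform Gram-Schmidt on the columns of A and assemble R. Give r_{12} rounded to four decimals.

r_{12} = 2.0000

v_1 = (2, -1, 2); ‖v_1‖ = 3.0000, so e_1 = (0.6667, -0.3333, 0.6667).
r_{12} = e_1·v_2 = 2.0000.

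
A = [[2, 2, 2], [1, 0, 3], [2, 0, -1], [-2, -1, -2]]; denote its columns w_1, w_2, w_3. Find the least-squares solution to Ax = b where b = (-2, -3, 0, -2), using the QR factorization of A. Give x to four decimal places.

x = (0.0909, 0.2424, -0.6263)

q_1 = w_1/‖w_1‖ = (2, 1, 2, -2)/3.6056 = (0.5547, 0.2774, 0.5547, -0.5547).
r_{12} = q_1·w_2 = 1.6641.
u_2 = w_2 − 1.6641·q_1 = (1.0769, -0.4615, -0.9231, -0.0769).
‖u_2‖ = 1.4936, so q_2 = (0.7210, -0.3090, -0.6180, -0.0515).
r_{13} = q_1·w_3 = 2.4962; r_{23} = q_2·w_3 = 1.2361.
u_3 = w_3 − 2.4962·q_1 − 1.2361·q_2 = (-0.2759, 2.6897, -1.6207, -0.5517).
‖u_3‖ = 3.2002, so q_3 = (-0.0862, 0.8405, -0.5064, -0.1724).
Qᵀb = (-0.8321, -0.4120, -2.0042).
Back-substitute: x_3 = -2.0042/3.2002 = -0.6263.
x_2 = (-0.4120 − 1.2361·(-0.6263))/1.4936 = 0.2424.
x_1 = (-0.8321 − 1.6641·0.2424 − 2.4962·(-0.6263))/3.6056 = 0.0909.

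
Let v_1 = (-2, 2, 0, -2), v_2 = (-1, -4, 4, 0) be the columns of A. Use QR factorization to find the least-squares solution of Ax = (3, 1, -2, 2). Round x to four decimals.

x = (-0.9833, -0.6333)

v_1 = (-2, 2, 0, -2); ‖v_1‖ = 3.4641, so q_1 = (-0.5774, 0.5774, 0.0000, -0.5774).
q_1·v_2 = (-0.5774)·(-1) + 0.5774·(-4) + 0.0000·4 + (-0.5774)·0 = -1.7321.
u_2 = v_2 + 1.7321·q_1 = (-2.0000, -3.0000, 4.0000, -1.0000).
‖u_2‖ = 5.4772, so q_2 = (-0.3651, -0.5477, 0.7303, -0.1826).
Qᵀb = (-2.3094, -3.4689).
Back-substitute: x_2 = -3.4689/5.4772 = -0.6333.
x_1 = (-2.3094 + 1.7321·(-0.6333))/3.4641 = -0.9833.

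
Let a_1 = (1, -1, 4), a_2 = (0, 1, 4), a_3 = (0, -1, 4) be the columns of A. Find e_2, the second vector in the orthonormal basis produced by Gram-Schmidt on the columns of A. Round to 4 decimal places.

a_1 = (1, -1, 4); ‖a_1‖ = 4.2426, so e_1 = (0.2357, -0.2357, 0.9428).
e_1·a_2 = 0.2357·0 + (-0.2357)·1 + 0.9428·4 = 3.5355.
u_2 = a_2 − 3.5355·e_1 = (-0.8333, 1.8333, 0.6667).
‖u_2‖ = 2.1213, so e_2 = (-0.3928, 0.8642, 0.3143).

e_2 = (-0.3928, 0.8642, 0.3143)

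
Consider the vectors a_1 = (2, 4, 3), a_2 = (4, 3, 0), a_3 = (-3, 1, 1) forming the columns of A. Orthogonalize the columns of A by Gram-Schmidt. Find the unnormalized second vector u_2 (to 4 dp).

e_1 = a_1/‖a_1‖ = (2, 4, 3)/5.3852 = (0.3714, 0.7428, 0.5571).
r_{12} = e_1·a_2 = 3.7139.
u_2 = a_2 − 3.7139·e_1 = (2.6207, 0.2414, -2.0690).

u_2 = (2.6207, 0.2414, -2.0690)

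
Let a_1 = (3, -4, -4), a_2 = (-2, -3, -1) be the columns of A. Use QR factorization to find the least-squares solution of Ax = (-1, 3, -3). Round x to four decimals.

a_1 = (3, -4, -4); ‖a_1‖ = 6.4031, so e_1 = (0.4685, -0.6247, -0.6247).
e_1·a_2 = 0.4685·(-2) + (-0.6247)·(-3) + (-0.6247)·(-1) = 1.5617.
u_2 = a_2 − 1.5617·e_1 = (-2.7317, -2.0244, -0.0244).
‖u_2‖ = 3.4001, so e_2 = (-0.8034, -0.5954, -0.0072).
Qᵀb = (-0.4685, -0.9612).
Back-substitute: x_2 = -0.9612/3.4001 = -0.2827.
x_1 = (-0.4685 − 1.5617·(-0.2827))/6.4031 = -0.0042.

x = (-0.0042, -0.2827)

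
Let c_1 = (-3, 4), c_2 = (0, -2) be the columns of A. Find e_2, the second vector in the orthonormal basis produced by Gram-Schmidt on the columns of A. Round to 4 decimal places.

e_2 = (-0.8000, -0.6000)

e_1 = c_1/‖c_1‖ = (-3, 4)/5.0000 = (-0.6000, 0.8000).
r_{12} = e_1·c_2 = -1.6000.
u_2 = c_2 + 1.6000·e_1 = (-0.9600, -0.7200).
‖u_2‖ = 1.2000, so e_2 = (-0.8000, -0.6000).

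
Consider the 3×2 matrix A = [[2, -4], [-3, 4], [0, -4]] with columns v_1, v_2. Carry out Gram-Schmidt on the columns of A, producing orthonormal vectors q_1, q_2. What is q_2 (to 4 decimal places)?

v_1 = (2, -3, 0); ‖v_1‖ = 3.6056, so q_1 = (0.5547, -0.8321, 0.0000).
q_1·v_2 = 0.5547·(-4) + (-0.8321)·4 + 0.0000·(-4) = -5.5470.
u_2 = v_2 + 5.5470·q_1 = (-0.9231, -0.6154, -4.0000).
‖u_2‖ = 4.1510, so q_2 = (-0.2224, -0.1482, -0.9636).

q_2 = (-0.2224, -0.1482, -0.9636)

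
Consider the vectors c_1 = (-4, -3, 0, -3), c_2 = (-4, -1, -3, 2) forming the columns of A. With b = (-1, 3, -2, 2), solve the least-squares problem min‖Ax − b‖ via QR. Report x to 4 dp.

e_1 = c_1/‖c_1‖ = (-4, -3, 0, -3)/5.8310 = (-0.6860, -0.5145, 0.0000, -0.5145).
r_{12} = e_1·c_2 = 2.2295.
u_2 = c_2 − 2.2295·e_1 = (-2.4706, 0.1471, -3.0000, 3.1471).
‖u_2‖ = 5.0029, so e_2 = (-0.4938, 0.0294, -0.5996, 0.6290).
Qᵀb = (-1.8865, 3.0394).
Back-substitute: x_2 = 3.0394/5.0029 = 0.6075.
x_1 = (-1.8865 − 2.2295·0.6075)/5.8310 = -0.5558.

x = (-0.5558, 0.6075)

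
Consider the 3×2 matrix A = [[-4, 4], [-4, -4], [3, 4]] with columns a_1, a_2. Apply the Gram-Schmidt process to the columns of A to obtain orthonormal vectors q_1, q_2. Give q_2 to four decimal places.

a_1 = (-4, -4, 3); ‖a_1‖ = 6.4031, so q_1 = (-0.6247, -0.6247, 0.4685).
q_1·a_2 = (-0.6247)·4 + (-0.6247)·(-4) + 0.4685·4 = 1.8741.
u_2 = a_2 − 1.8741·q_1 = (5.1707, -2.8293, 3.1220).
‖u_2‖ = 6.6699, so q_2 = (0.7752, -0.4242, 0.4681).

q_2 = (0.7752, -0.4242, 0.4681)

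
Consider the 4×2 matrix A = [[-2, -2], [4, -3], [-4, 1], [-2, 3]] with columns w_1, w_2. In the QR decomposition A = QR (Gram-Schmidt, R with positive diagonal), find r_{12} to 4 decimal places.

w_1 = (-2, 4, -4, -2); ‖w_1‖ = 6.3246, so e_1 = (-0.3162, 0.6325, -0.6325, -0.3162).
r_{12} = e_1·w_2 = -2.8460.

r_{12} = -2.8460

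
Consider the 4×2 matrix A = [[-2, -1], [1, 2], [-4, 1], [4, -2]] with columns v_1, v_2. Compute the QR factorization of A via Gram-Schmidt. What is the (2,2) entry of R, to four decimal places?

q_1 = v_1/‖v_1‖ = (-2, 1, -4, 4)/6.0828 = (-0.3288, 0.1644, -0.6576, 0.6576).
r_{12} = q_1·v_2 = -1.3152.
u_2 = v_2 + 1.3152·q_1 = (-1.4324, 2.2162, 0.1351, -1.1351).
r_{22} = ‖u_2‖ = 2.8758.

r_{22} = 2.8758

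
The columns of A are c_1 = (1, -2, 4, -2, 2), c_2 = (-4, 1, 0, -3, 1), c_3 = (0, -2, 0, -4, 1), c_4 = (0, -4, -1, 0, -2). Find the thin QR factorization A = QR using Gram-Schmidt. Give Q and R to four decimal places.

c_1 = (1, -2, 4, -2, 2); ‖c_1‖ = 5.3852, so e_1 = (0.1857, -0.3714, 0.7428, -0.3714, 0.3714).
e_1·c_2 = 0.1857·(-4) + (-0.3714)·1 + 0.7428·0 + (-0.3714)·(-3) + 0.3714·1 = 0.3714.
u_2 = c_2 − 0.3714·e_1 = (-4.0690, 1.1379, -0.2759, -2.8621, 0.8621).
‖u_2‖ = 5.1829, so e_2 = (-0.7851, 0.2196, -0.0532, -0.5522, 0.1663).
e_1·c_3 = 0.1857·0 + (-0.3714)·(-2) + 0.7428·0 + (-0.3714)·(-4) + 0.3714·1 = 2.5997; e_2·c_3 = (-0.7851)·0 + 0.2196·(-2) + (-0.0532)·0 + (-0.5522)·(-4) + 0.1663·1 = 1.9361.
u_3 = c_3 − 2.5997·e_1 − 1.9361·e_2 = (1.0372, -1.4596, -1.8280, -1.9653, -0.2875).
‖u_3‖ = 3.2393, so e_3 = (0.3202, -0.4506, -0.5643, -0.6067, -0.0888).
e_1·c_4 = 0.1857·0 + (-0.3714)·(-4) + 0.7428·(-1) + (-0.3714)·0 + 0.3714·(-2) = 0.0000; e_2·c_4 = (-0.7851)·0 + 0.2196·(-4) + (-0.0532)·(-1) + (-0.5522)·0 + 0.1663·(-2) = -1.1577; e_3·c_4 = 0.3202·0 + (-0.4506)·(-4) + (-0.5643)·(-1) + (-0.6067)·0 + (-0.0888)·(-2) = 2.5442.
u_4 = c_4 + 0.0000·e_1 + 1.1577·e_2 − 2.5442·e_3 = (-1.7235, -2.5995, 0.3741, 0.9043, -1.5816).
‖u_4‖ = 3.6314, so e_4 = (-0.4746, -0.7158, 0.1030, 0.2490, -0.4355).

Q = [[0.1857, -0.7851, 0.3202, -0.4746], [-0.3714, 0.2196, -0.4506, -0.7158], [0.7428, -0.0532, -0.5643, 0.1030], [-0.3714, -0.5522, -0.6067, 0.2490], [0.3714, 0.1663, -0.0888, -0.4355]], R = [[5.3852, 0.3714, 2.5997, 0.0000], [0.0000, 5.1829, 1.9361, -1.1577], [0.0000, 0.0000, 3.2393, 2.5442], [0.0000, 0.0000, 0.0000, 3.6314]]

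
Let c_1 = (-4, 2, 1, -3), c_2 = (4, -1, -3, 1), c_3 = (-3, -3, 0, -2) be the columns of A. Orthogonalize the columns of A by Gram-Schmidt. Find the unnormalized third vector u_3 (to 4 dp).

c_1 = (-4, 2, 1, -3); ‖c_1‖ = 5.4772, so q_1 = (-0.7303, 0.3651, 0.1826, -0.5477).
q_1·c_2 = (-0.7303)·4 + 0.3651·(-1) + 0.1826·(-3) + (-0.5477)·1 = -4.3818.
u_2 = c_2 + 4.3818·q_1 = (0.8000, 0.6000, -2.2000, -1.4000).
‖u_2‖ = 2.7928, so q_2 = (0.2864, 0.2148, -0.7877, -0.5013).
q_1·c_3 = (-0.7303)·(-3) + 0.3651·(-3) + 0.1826·0 + (-0.5477)·(-2) = 2.1909; q_2·c_3 = 0.2864·(-3) + 0.2148·(-3) + (-0.7877)·0 + (-0.5013)·(-2) = -0.5013.
u_3 = c_3 − 2.1909·q_1 + 0.5013·q_2 = (-1.2564, -3.6923, -0.7949, -1.0513).

u_3 = (-1.2564, -3.6923, -0.7949, -1.0513)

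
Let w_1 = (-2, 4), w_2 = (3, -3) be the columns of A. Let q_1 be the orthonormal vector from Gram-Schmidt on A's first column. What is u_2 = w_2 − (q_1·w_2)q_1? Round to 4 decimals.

w_1 = (-2, 4); ‖w_1‖ = 4.4721, so q_1 = (-0.4472, 0.8944).
q_1·w_2 = (-0.4472)·3 + 0.8944·(-3) = -4.0249.
u_2 = w_2 + 4.0249·q_1 = (1.2000, 0.6000).

u_2 = (1.2000, 0.6000)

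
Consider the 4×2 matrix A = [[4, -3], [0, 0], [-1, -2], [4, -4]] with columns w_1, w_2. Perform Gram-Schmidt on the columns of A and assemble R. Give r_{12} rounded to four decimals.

r_{12} = -4.5260

w_1 = (4, 0, -1, 4); ‖w_1‖ = 5.7446, so e_1 = (0.6963, 0.0000, -0.1741, 0.6963).
r_{12} = e_1·w_2 = -4.5260.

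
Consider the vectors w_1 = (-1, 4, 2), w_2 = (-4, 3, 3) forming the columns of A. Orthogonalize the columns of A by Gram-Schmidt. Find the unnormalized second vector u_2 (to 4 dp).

w_1 = (-1, 4, 2); ‖w_1‖ = 4.5826, so q_1 = (-0.2182, 0.8729, 0.4364).
q_1·w_2 = (-0.2182)·(-4) + 0.8729·3 + 0.4364·3 = 4.8008.
u_2 = w_2 − 4.8008·q_1 = (-2.9524, -1.1905, 0.9048).

u_2 = (-2.9524, -1.1905, 0.9048)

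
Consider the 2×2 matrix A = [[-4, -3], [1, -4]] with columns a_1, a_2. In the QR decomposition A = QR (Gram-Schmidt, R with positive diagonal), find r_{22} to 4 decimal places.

e_1 = a_1/‖a_1‖ = (-4, 1)/4.1231 = (-0.9701, 0.2425).
r_{12} = e_1·a_2 = 1.9403.
u_2 = a_2 − 1.9403·e_1 = (-1.1176, -4.4706).
r_{22} = ‖u_2‖ = 4.6082.

r_{22} = 4.6082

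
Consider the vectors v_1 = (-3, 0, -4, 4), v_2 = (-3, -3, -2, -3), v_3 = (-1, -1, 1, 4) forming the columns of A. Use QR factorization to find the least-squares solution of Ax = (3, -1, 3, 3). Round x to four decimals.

q_1 = v_1/‖v_1‖ = (-3, 0, -4, 4)/6.4031 = (-0.4685, 0.0000, -0.6247, 0.6247).
r_{12} = q_1·v_2 = 0.7809.
u_2 = v_2 − 0.7809·q_1 = (-2.6341, -3.0000, -1.5122, -3.4878).
‖u_2‖ = 5.5127, so q_2 = (-0.4778, -0.5442, -0.2743, -0.6327).
r_{13} = q_1·v_3 = 2.3426; r_{23} = q_2·v_3 = -1.7830.
u_3 = v_3 − 2.3426·q_1 + 1.7830·q_2 = (-0.7544, -1.9703, 1.9743, 1.4085).
‖u_3‖ = 3.2145, so q_3 = (-0.2347, -0.6129, 0.6142, 0.4382).
Qᵀb = (-1.4056, -3.6103, 3.0660).
Back-substitute: x_3 = 3.0660/3.2145 = 0.9538.
x_2 = (-3.6103 + 1.7830·0.9538)/5.5127 = -0.3464.
x_1 = (-1.4056 − 0.7809·(-0.3464) − 2.3426·0.9538)/6.4031 = -0.5262.

x = (-0.5262, -0.3464, 0.9538)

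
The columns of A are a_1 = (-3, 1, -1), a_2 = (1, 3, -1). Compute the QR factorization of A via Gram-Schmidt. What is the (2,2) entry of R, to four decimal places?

a_1 = (-3, 1, -1); ‖a_1‖ = 3.3166, so q_1 = (-0.9045, 0.3015, -0.3015).
q_1·a_2 = (-0.9045)·1 + 0.3015·3 + (-0.3015)·(-1) = 0.3015.
u_2 = a_2 − 0.3015·q_1 = (1.2727, 2.9091, -0.9091).
r_{22} = ‖u_2‖ = 3.3029.

r_{22} = 3.3029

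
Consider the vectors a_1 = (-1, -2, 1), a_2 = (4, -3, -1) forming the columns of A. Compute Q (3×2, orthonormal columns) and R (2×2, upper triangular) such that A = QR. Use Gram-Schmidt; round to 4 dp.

Q = [[-0.4082, 0.8198], [-0.8165, -0.5247], [0.4082, -0.2295]], R = [[2.4495, 0.4082], [0.0000, 5.0827]]

e_1 = a_1/‖a_1‖ = (-1, -2, 1)/2.4495 = (-0.4082, -0.8165, 0.4082).
r_{12} = e_1·a_2 = 0.4082.
u_2 = a_2 − 0.4082·e_1 = (4.1667, -2.6667, -1.1667).
‖u_2‖ = 5.0827, so e_2 = (0.8198, -0.5247, -0.2295).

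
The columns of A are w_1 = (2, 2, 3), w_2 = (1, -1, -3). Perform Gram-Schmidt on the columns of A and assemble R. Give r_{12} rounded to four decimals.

r_{12} = -2.1828

e_1 = w_1/‖w_1‖ = (2, 2, 3)/4.1231 = (0.4851, 0.4851, 0.7276).
r_{12} = e_1·w_2 = -2.1828.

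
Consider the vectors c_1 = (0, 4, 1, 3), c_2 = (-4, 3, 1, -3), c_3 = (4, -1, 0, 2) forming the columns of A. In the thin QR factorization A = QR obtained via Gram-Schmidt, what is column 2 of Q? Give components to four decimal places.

e_2 = (-0.6821, 0.4067, 0.1443, -0.5903)

e_1 = c_1/‖c_1‖ = (0, 4, 1, 3)/5.0990 = (0.0000, 0.7845, 0.1961, 0.5883).
r_{12} = e_1·c_2 = 0.7845.
u_2 = c_2 − 0.7845·e_1 = (-4.0000, 2.3846, 0.8462, -3.4615).
‖u_2‖ = 5.8638, so e_2 = (-0.6821, 0.4067, 0.1443, -0.5903).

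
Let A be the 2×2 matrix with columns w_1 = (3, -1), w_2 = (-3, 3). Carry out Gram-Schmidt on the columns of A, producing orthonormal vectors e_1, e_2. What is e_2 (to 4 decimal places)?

e_2 = (0.3162, 0.9487)

w_1 = (3, -1); ‖w_1‖ = 3.1623, so e_1 = (0.9487, -0.3162).
e_1·w_2 = 0.9487·(-3) + (-0.3162)·3 = -3.7947.
u_2 = w_2 + 3.7947·e_1 = (0.6000, 1.8000).
‖u_2‖ = 1.8974, so e_2 = (0.3162, 0.9487).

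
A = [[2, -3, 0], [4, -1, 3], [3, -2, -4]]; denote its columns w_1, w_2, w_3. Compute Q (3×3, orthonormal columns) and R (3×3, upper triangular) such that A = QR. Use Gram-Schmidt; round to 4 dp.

w_1 = (2, 4, 3); ‖w_1‖ = 5.3852, so q_1 = (0.3714, 0.7428, 0.5571).
q_1·w_2 = 0.3714·(-3) + 0.7428·(-1) + 0.5571·(-2) = -2.9711.
u_2 = w_2 + 2.9711·q_1 = (-1.8966, 1.2069, -0.3448).
‖u_2‖ = 2.2743, so q_2 = (-0.8339, 0.5307, -0.1516).
q_1·w_3 = 0.3714·0 + 0.7428·3 + 0.5571·(-4) = 0.0000; q_2·w_3 = (-0.8339)·0 + 0.5307·3 + (-0.1516)·(-4) = 2.1985.
u_3 = w_3 + 0.0000·q_1 − 2.1985·q_2 = (1.8333, 1.8333, -3.6667).
‖u_3‖ = 4.4907, so q_3 = (0.4082, 0.4082, -0.8165).

Q = [[0.3714, -0.8339, 0.4082], [0.7428, 0.5307, 0.4082], [0.5571, -0.1516, -0.8165]], R = [[5.3852, -2.9711, 0.0000], [0.0000, 2.2743, 2.1985], [0.0000, 0.0000, 4.4907]]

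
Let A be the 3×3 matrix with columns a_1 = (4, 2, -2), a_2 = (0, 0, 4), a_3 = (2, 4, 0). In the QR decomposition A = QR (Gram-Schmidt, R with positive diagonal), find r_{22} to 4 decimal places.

r_{22} = 3.6515

q_1 = a_1/‖a_1‖ = (4, 2, -2)/4.8990 = (0.8165, 0.4082, -0.4082).
r_{12} = q_1·a_2 = -1.6330.
u_2 = a_2 + 1.6330·q_1 = (1.3333, 0.6667, 3.3333).
r_{22} = ‖u_2‖ = 3.6515.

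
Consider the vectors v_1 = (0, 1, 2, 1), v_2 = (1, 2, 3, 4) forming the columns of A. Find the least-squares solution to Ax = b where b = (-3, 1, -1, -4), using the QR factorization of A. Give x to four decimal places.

e_1 = v_1/‖v_1‖ = (0, 1, 2, 1)/2.4495 = (0.0000, 0.4082, 0.8165, 0.4082).
r_{12} = e_1·v_2 = 4.8990.
u_2 = v_2 − 4.8990·e_1 = (1.0000, 0.0000, -1.0000, 2.0000).
‖u_2‖ = 2.4495, so e_2 = (0.4082, 0.0000, -0.4082, 0.8165).
Qᵀb = (-2.0412, -4.0825).
Back-substitute: x_2 = -4.0825/2.4495 = -1.6667.
x_1 = (-2.0412 − 4.8990·(-1.6667))/2.4495 = 2.5000.

x = (2.5000, -1.6667)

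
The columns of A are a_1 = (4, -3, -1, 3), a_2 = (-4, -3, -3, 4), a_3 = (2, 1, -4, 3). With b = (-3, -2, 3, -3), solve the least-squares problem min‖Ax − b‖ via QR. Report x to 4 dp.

x = (-0.0266, 0.2157, -1.0442)

q_1 = a_1/‖a_1‖ = (4, -3, -1, 3)/5.9161 = (0.6761, -0.5071, -0.1690, 0.5071).
r_{12} = q_1·a_2 = 1.3522.
u_2 = a_2 − 1.3522·q_1 = (-4.9143, -2.3143, -2.7714, 3.3143).
‖u_2‖ = 6.9406, so q_2 = (-0.7081, -0.3334, -0.3993, 0.4775).
r_{13} = q_1·a_3 = 3.0426; r_{23} = q_2·a_3 = 1.2803.
u_3 = a_3 − 3.0426·q_1 − 1.2803·q_2 = (0.8493, 2.9698, -2.9745, 0.8458).
‖u_3‖ = 4.3708, so q_3 = (0.1943, 0.6795, -0.6805, 0.1935).
Qᵀb = (-3.0426, 0.1605, -4.5640).
Back-substitute: x_3 = -4.5640/4.3708 = -1.0442.
x_2 = (0.1605 − 1.2803·(-1.0442))/6.9406 = 0.2157.
x_1 = (-3.0426 − 1.3522·0.2157 − 3.0426·(-1.0442))/5.9161 = -0.0266.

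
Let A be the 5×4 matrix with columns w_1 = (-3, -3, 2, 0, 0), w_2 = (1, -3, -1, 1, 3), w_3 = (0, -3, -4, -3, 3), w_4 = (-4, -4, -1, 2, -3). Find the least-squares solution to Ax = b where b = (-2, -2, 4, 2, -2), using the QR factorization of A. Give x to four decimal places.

x = (0.7969, 0.2164, -0.6281, 0.1014)

e_1 = w_1/‖w_1‖ = (-3, -3, 2, 0, 0)/4.6904 = (-0.6396, -0.6396, 0.4264, 0.0000, 0.0000).
r_{12} = e_1·w_2 = 0.8528.
u_2 = w_2 − 0.8528·e_1 = (1.5455, -2.4545, -1.3636, 1.0000, 3.0000).
‖u_2‖ = 4.5025, so e_2 = (0.3432, -0.5451, -0.3029, 0.2221, 0.6663).
r_{13} = e_1·w_3 = 0.2132; r_{23} = e_2·w_3 = 4.1795.
u_3 = w_3 − 0.2132·e_1 − 4.1795·e_2 = (-1.2982, -0.5852, -2.8251, -3.9283, 0.2152).
‖u_3‖ = 5.0484, so e_3 = (-0.2572, -0.1159, -0.5596, -0.7781, 0.0426).
r_{14} = e_1·w_4 = 4.6904; r_{24} = e_2·w_4 = -0.4442; r_{34} = e_3·w_4 = 0.3677.
u_4 = w_4 − 4.6904·e_1 + 0.4442·e_2 − 0.3677·e_3 = (-0.7530, -1.1995, -2.9287, 2.3848, -2.7197).
‖u_4‖ = 4.8649, so e_4 = (-0.1548, -0.2466, -0.6020, 0.4902, -0.5590).
Qᵀb = (4.2640, -1.6960, -3.1338, 0.4931).
Back-substitute: x_4 = 0.4931/4.8649 = 0.1014.
x_3 = (-3.1338 − 0.3677·0.1014)/5.0484 = -0.6281.
x_2 = (-1.6960 − 4.1795·(-0.6281) + 0.4442·0.1014)/4.5025 = 0.2164.
x_1 = (4.2640 − 0.8528·0.2164 − 0.2132·(-0.6281) − 4.6904·0.1014)/4.6904 = 0.7969.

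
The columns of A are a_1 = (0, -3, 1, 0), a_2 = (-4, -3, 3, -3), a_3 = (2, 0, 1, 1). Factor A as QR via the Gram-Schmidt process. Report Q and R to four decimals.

Q = [[0.0000, -0.7480, 0.4160], [-0.9487, 0.1122, 0.2875], [0.3162, 0.3366, 0.8625], [0.0000, -0.5610, 0.0204]], R = [[3.1623, 3.7947, 0.3162], [0.0000, 5.3479, -1.7203], [0.0000, 0.0000, 1.7148]]

a_1 = (0, -3, 1, 0); ‖a_1‖ = 3.1623, so q_1 = (0.0000, -0.9487, 0.3162, 0.0000).
q_1·a_2 = 0.0000·(-4) + (-0.9487)·(-3) + 0.3162·3 + 0.0000·(-3) = 3.7947.
u_2 = a_2 − 3.7947·q_1 = (-4.0000, 0.6000, 1.8000, -3.0000).
‖u_2‖ = 5.3479, so q_2 = (-0.7480, 0.1122, 0.3366, -0.5610).
q_1·a_3 = 0.0000·2 + (-0.9487)·0 + 0.3162·1 + 0.0000·1 = 0.3162; q_2·a_3 = (-0.7480)·2 + 0.1122·0 + 0.3366·1 + (-0.5610)·1 = -1.7203.
u_3 = a_3 − 0.3162·q_1 + 1.7203·q_2 = (0.7133, 0.4930, 1.4790, 0.0350).
‖u_3‖ = 1.7148, so q_3 = (0.4160, 0.2875, 0.8625, 0.0204).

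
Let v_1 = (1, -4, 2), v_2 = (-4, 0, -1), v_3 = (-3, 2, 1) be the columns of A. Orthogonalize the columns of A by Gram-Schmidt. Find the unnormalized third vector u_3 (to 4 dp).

u_3 = (-0.5234, 0.9159, 2.0935)

v_1 = (1, -4, 2); ‖v_1‖ = 4.5826, so e_1 = (0.2182, -0.8729, 0.4364).
e_1·v_2 = 0.2182·(-4) + (-0.8729)·0 + 0.4364·(-1) = -1.3093.
u_2 = v_2 + 1.3093·e_1 = (-3.7143, -1.1429, -0.4286).
‖u_2‖ = 3.9097, so e_2 = (-0.9500, -0.2923, -0.1096).
e_1·v_3 = 0.2182·(-3) + (-0.8729)·2 + 0.4364·1 = -1.9640; e_2·v_3 = (-0.9500)·(-3) + (-0.2923)·2 + (-0.1096)·1 = 2.1558.
u_3 = v_3 + 1.9640·e_1 − 2.1558·e_2 = (-0.5234, 0.9159, 2.0935).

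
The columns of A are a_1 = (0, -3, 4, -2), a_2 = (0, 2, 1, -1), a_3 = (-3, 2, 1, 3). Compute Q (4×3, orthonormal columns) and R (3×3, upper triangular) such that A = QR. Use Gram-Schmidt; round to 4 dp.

Q = [[0.0000, 0.0000, -0.6687], [-0.5571, 0.8165, 0.1127], [0.7428, 0.4082, 0.3946], [-0.3714, -0.4082, 0.6200]], R = [[5.3852, 0.0000, -1.4856], [0.0000, 2.4495, 0.8165], [0.0000, 0.0000, 4.4862]]

a_1 = (0, -3, 4, -2); ‖a_1‖ = 5.3852, so e_1 = (0.0000, -0.5571, 0.7428, -0.3714).
e_1·a_2 = 0.0000·0 + (-0.5571)·2 + 0.7428·1 + (-0.3714)·(-1) = 0.0000.
u_2 = a_2 + 0.0000·e_1 = (0.0000, 2.0000, 1.0000, -1.0000).
‖u_2‖ = 2.4495, so e_2 = (0.0000, 0.8165, 0.4082, -0.4082).
e_1·a_3 = 0.0000·(-3) + (-0.5571)·2 + 0.7428·1 + (-0.3714)·3 = -1.4856; e_2·a_3 = 0.0000·(-3) + 0.8165·2 + 0.4082·1 + (-0.4082)·3 = 0.8165.
u_3 = a_3 + 1.4856·e_1 − 0.8165·e_2 = (-3.0000, 0.5057, 1.7701, 2.7816).
‖u_3‖ = 4.4862, so e_3 = (-0.6687, 0.1127, 0.3946, 0.6200).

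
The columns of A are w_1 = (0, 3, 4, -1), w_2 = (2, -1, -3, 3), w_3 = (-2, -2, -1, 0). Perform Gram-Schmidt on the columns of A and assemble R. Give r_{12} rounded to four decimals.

w_1 = (0, 3, 4, -1); ‖w_1‖ = 5.0990, so e_1 = (0.0000, 0.5883, 0.7845, -0.1961).
r_{12} = e_1·w_2 = -3.5301.

r_{12} = -3.5301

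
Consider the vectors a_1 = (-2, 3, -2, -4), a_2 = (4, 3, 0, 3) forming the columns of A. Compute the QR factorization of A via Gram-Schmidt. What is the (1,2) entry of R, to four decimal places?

a_1 = (-2, 3, -2, -4); ‖a_1‖ = 5.7446, so q_1 = (-0.3482, 0.5222, -0.3482, -0.6963).
r_{12} = q_1·a_2 = -1.9149.

r_{12} = -1.9149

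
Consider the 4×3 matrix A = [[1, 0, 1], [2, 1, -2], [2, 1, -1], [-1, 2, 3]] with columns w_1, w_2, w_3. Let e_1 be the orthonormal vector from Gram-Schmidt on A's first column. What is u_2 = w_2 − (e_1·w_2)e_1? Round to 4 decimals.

u_2 = (-0.2000, 0.6000, 0.6000, 2.2000)

w_1 = (1, 2, 2, -1); ‖w_1‖ = 3.1623, so e_1 = (0.3162, 0.6325, 0.6325, -0.3162).
e_1·w_2 = 0.3162·0 + 0.6325·1 + 0.6325·1 + (-0.3162)·2 = 0.6325.
u_2 = w_2 − 0.6325·e_1 = (-0.2000, 0.6000, 0.6000, 2.2000).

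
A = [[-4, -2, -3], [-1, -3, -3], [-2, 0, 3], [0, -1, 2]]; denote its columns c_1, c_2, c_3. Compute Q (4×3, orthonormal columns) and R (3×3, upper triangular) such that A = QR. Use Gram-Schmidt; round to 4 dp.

Q = [[-0.8729, 0.0332, -0.3185], [-0.2182, -0.8627, -0.0187], [-0.4364, 0.3650, 0.6464], [0.0000, -0.3484, 0.6931]], R = [[4.5826, 2.4004, 1.9640], [0.0000, 2.8702, 2.8868], [0.0000, 0.0000, 4.3370]]

e_1 = c_1/‖c_1‖ = (-4, -1, -2, 0)/4.5826 = (-0.8729, -0.2182, -0.4364, 0.0000).
r_{12} = e_1·c_2 = 2.4004.
u_2 = c_2 − 2.4004·e_1 = (0.0952, -2.4762, 1.0476, -1.0000).
‖u_2‖ = 2.8702, so e_2 = (0.0332, -0.8627, 0.3650, -0.3484).
r_{13} = e_1·c_3 = 1.9640; r_{23} = e_2·c_3 = 2.8868.
u_3 = c_3 − 1.9640·e_1 − 2.8868·e_2 = (-1.3815, -0.0809, 2.8035, 3.0058).
‖u_3‖ = 4.3370, so e_3 = (-0.3185, -0.0187, 0.6464, 0.6931).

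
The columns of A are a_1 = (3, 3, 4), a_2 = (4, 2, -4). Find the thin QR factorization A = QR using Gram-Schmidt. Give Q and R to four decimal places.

a_1 = (3, 3, 4); ‖a_1‖ = 5.8310, so q_1 = (0.5145, 0.5145, 0.6860).
q_1·a_2 = 0.5145·4 + 0.5145·2 + 0.6860·(-4) = 0.3430.
u_2 = a_2 − 0.3430·q_1 = (3.8235, 1.8235, -4.2353).
‖u_2‖ = 5.9902, so q_2 = (0.6383, 0.3044, -0.7070).

Q = [[0.5145, 0.6383], [0.5145, 0.3044], [0.6860, -0.7070]], R = [[5.8310, 0.3430], [0.0000, 5.9902]]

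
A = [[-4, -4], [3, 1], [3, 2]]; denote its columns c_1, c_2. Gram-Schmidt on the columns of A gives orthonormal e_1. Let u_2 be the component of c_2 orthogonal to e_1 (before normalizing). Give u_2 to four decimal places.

u_2 = (-1.0588, -1.2059, -0.2059)

c_1 = (-4, 3, 3); ‖c_1‖ = 5.8310, so e_1 = (-0.6860, 0.5145, 0.5145).
e_1·c_2 = (-0.6860)·(-4) + 0.5145·1 + 0.5145·2 = 4.2875.
u_2 = c_2 − 4.2875·e_1 = (-1.0588, -1.2059, -0.2059).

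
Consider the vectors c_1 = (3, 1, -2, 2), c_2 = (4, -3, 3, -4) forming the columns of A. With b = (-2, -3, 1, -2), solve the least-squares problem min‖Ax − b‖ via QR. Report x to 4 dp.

x = (-0.7886, 0.1611)

q_1 = c_1/‖c_1‖ = (3, 1, -2, 2)/4.2426 = (0.7071, 0.2357, -0.4714, 0.4714).
r_{12} = q_1·c_2 = -1.1785.
u_2 = c_2 + 1.1785·q_1 = (4.8333, -2.7222, 2.4444, -3.4444).
‖u_2‖ = 6.9722, so q_2 = (0.6932, -0.3904, 0.3506, -0.4940).
Qᵀb = (-3.5355, 1.1235).
Back-substitute: x_2 = 1.1235/6.9722 = 0.1611.
x_1 = (-3.5355 + 1.1785·0.1611)/4.2426 = -0.7886.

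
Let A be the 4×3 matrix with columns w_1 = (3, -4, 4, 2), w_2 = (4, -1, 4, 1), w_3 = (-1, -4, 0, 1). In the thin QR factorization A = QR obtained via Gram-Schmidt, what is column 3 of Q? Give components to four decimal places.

e_1 = w_1/‖w_1‖ = (3, -4, 4, 2)/6.7082 = (0.4472, -0.5963, 0.5963, 0.2981).
r_{12} = e_1·w_2 = 5.0684.
u_2 = w_2 − 5.0684·e_1 = (1.7333, 2.0222, 0.9778, -0.5111).
‖u_2‖ = 2.8829, so e_2 = (0.6012, 0.7015, 0.3392, -0.1773).
r_{13} = e_1·w_3 = 2.2361; r_{23} = e_2·w_3 = -3.5844.
u_3 = w_3 − 2.2361·e_1 + 3.5844·e_2 = (0.1551, -0.1524, -0.1176, -0.3021).
‖u_3‖ = 0.3904, so e_3 = (0.3972, -0.3904, -0.3014, -0.7739).

e_3 = (0.3972, -0.3904, -0.3014, -0.7739)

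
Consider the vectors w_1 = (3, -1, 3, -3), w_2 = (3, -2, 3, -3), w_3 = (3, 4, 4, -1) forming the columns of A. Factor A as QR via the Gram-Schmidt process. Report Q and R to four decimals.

Q = [[0.5669, -0.1091, 0.1543], [-0.1890, -0.9820, 0.0000], [0.5669, -0.1091, 0.6172], [-0.5669, 0.1091, 0.7715]], R = [[5.2915, 5.4805, 3.7796], [0.0000, 0.9820, -4.8008], [0.0000, 0.0000, 2.1602]]

w_1 = (3, -1, 3, -3); ‖w_1‖ = 5.2915, so q_1 = (0.5669, -0.1890, 0.5669, -0.5669).
q_1·w_2 = 0.5669·3 + (-0.1890)·(-2) + 0.5669·3 + (-0.5669)·(-3) = 5.4805.
u_2 = w_2 − 5.4805·q_1 = (-0.1071, -0.9643, -0.1071, 0.1071).
‖u_2‖ = 0.9820, so q_2 = (-0.1091, -0.9820, -0.1091, 0.1091).
q_1·w_3 = 0.5669·3 + (-0.1890)·4 + 0.5669·4 + (-0.5669)·(-1) = 3.7796; q_2·w_3 = (-0.1091)·3 + (-0.9820)·4 + (-0.1091)·4 + 0.1091·(-1) = -4.8008.
u_3 = w_3 − 3.7796·q_1 + 4.8008·q_2 = (0.3333, 0.0000, 1.3333, 1.6667).
‖u_3‖ = 2.1602, so q_3 = (0.1543, 0.0000, 0.6172, 0.7715).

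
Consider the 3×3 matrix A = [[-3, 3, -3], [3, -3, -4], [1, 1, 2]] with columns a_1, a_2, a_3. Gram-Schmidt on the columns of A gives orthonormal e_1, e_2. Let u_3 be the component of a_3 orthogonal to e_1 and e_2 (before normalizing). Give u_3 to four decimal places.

u_3 = (-3.5000, -3.5000, 0.0000)

e_1 = a_1/‖a_1‖ = (-3, 3, 1)/4.3589 = (-0.6882, 0.6882, 0.2294).
r_{12} = e_1·a_2 = -3.9001.
u_2 = a_2 + 3.9001·e_1 = (0.3158, -0.3158, 1.8947).
‖u_2‖ = 1.9467, so e_2 = (0.1622, -0.1622, 0.9733).
r_{13} = e_1·a_3 = -0.2294; r_{23} = e_2·a_3 = 2.1089.
u_3 = a_3 + 0.2294·e_1 − 2.1089·e_2 = (-3.5000, -3.5000, 0.0000).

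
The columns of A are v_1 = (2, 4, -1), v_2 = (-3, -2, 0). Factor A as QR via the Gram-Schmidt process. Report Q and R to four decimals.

e_1 = v_1/‖v_1‖ = (2, 4, -1)/4.5826 = (0.4364, 0.8729, -0.2182).
r_{12} = e_1·v_2 = -3.0551.
u_2 = v_2 + 3.0551·e_1 = (-1.6667, 0.6667, -0.6667).
‖u_2‖ = 1.9149, so e_2 = (-0.8704, 0.3482, -0.3482).

Q = [[0.4364, -0.8704], [0.8729, 0.3482], [-0.2182, -0.3482]], R = [[4.5826, -3.0551], [0.0000, 1.9149]]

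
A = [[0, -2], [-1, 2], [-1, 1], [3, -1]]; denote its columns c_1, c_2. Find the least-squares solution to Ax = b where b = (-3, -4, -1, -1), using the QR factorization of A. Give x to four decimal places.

x = (0.1081, -0.1351)

e_1 = c_1/‖c_1‖ = (0, -1, -1, 3)/3.3166 = (0.0000, -0.3015, -0.3015, 0.9045).
r_{12} = e_1·c_2 = -1.8091.
u_2 = c_2 + 1.8091·e_1 = (-2.0000, 1.4545, 0.4545, 0.6364).
‖u_2‖ = 2.5937, so e_2 = (-0.7711, 0.5608, 0.1752, 0.2453).
Qᵀb = (0.6030, -0.3505).
Back-substitute: x_2 = -0.3505/2.5937 = -0.1351.
x_1 = (0.6030 + 1.8091·(-0.1351))/3.3166 = 0.1081.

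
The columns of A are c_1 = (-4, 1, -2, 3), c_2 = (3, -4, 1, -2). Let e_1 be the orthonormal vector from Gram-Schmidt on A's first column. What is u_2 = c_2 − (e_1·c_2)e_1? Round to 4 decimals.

u_2 = (-0.2000, -3.2000, -0.6000, 0.4000)

e_1 = c_1/‖c_1‖ = (-4, 1, -2, 3)/5.4772 = (-0.7303, 0.1826, -0.3651, 0.5477).
r_{12} = e_1·c_2 = -4.3818.
u_2 = c_2 + 4.3818·e_1 = (-0.2000, -3.2000, -0.6000, 0.4000).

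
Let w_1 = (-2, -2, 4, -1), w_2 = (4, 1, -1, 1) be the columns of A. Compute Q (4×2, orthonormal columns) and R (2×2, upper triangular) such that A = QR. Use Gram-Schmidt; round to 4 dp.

Q = [[-0.4000, 0.8854], [-0.4000, -0.0632], [0.8000, 0.4427], [-0.2000, 0.1265]], R = [[5.0000, -3.0000], [0.0000, 3.1623]]

e_1 = w_1/‖w_1‖ = (-2, -2, 4, -1)/5.0000 = (-0.4000, -0.4000, 0.8000, -0.2000).
r_{12} = e_1·w_2 = -3.0000.
u_2 = w_2 + 3.0000·e_1 = (2.8000, -0.2000, 1.4000, 0.4000).
‖u_2‖ = 3.1623, so e_2 = (0.8854, -0.0632, 0.4427, 0.1265).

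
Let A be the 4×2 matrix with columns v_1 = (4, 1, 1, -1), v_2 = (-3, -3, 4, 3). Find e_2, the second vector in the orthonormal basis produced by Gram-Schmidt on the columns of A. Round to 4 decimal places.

v_1 = (4, 1, 1, -1); ‖v_1‖ = 4.3589, so e_1 = (0.9177, 0.2294, 0.2294, -0.2294).
e_1·v_2 = 0.9177·(-3) + 0.2294·(-3) + 0.2294·4 + (-0.2294)·3 = -3.2118.
u_2 = v_2 + 3.2118·e_1 = (-0.0526, -2.2632, 4.7368, 2.2632).
‖u_2‖ = 5.7170, so e_2 = (-0.0092, -0.3959, 0.8286, 0.3959).

e_2 = (-0.0092, -0.3959, 0.8286, 0.3959)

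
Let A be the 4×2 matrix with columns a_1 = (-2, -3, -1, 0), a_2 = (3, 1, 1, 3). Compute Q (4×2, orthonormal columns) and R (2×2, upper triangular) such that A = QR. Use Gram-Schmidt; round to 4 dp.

q_1 = a_1/‖a_1‖ = (-2, -3, -1, 0)/3.7417 = (-0.5345, -0.8018, -0.2673, 0.0000).
r_{12} = q_1·a_2 = -2.6726.
u_2 = a_2 + 2.6726·q_1 = (1.5714, -1.1429, 0.2857, 3.0000).
‖u_2‖ = 3.5857, so q_2 = (0.4383, -0.3187, 0.0797, 0.8367).

Q = [[-0.5345, 0.4383], [-0.8018, -0.3187], [-0.2673, 0.0797], [0.0000, 0.8367]], R = [[3.7417, -2.6726], [0.0000, 3.5857]]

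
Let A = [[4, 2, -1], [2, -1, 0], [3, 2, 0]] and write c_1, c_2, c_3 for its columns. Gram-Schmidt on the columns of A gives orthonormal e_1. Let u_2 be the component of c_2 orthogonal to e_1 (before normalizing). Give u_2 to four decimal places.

u_2 = (0.3448, -1.8276, 0.7586)

c_1 = (4, 2, 3); ‖c_1‖ = 5.3852, so e_1 = (0.7428, 0.3714, 0.5571).
e_1·c_2 = 0.7428·2 + 0.3714·(-1) + 0.5571·2 = 2.2283.
u_2 = c_2 − 2.2283·e_1 = (0.3448, -1.8276, 0.7586).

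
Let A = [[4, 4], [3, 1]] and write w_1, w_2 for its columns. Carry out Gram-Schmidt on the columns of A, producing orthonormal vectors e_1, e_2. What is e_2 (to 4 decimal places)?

e_2 = (0.6000, -0.8000)

w_1 = (4, 3); ‖w_1‖ = 5.0000, so e_1 = (0.8000, 0.6000).
e_1·w_2 = 0.8000·4 + 0.6000·1 = 3.8000.
u_2 = w_2 − 3.8000·e_1 = (0.9600, -1.2800).
‖u_2‖ = 1.6000, so e_2 = (0.6000, -0.8000).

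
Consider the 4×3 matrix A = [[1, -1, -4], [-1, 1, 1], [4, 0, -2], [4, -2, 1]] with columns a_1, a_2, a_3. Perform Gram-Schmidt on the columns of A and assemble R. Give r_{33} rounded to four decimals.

r_{33} = 4.4246

a_1 = (1, -1, 4, 4); ‖a_1‖ = 5.8310, so e_1 = (0.1715, -0.1715, 0.6860, 0.6860).
e_1·a_2 = 0.1715·(-1) + (-0.1715)·1 + 0.6860·0 + 0.6860·(-2) = -1.7150.
u_2 = a_2 + 1.7150·e_1 = (-0.7059, 0.7059, 1.1765, -0.8235).
‖u_2‖ = 1.7489, so e_2 = (-0.4036, 0.4036, 0.6727, -0.4709).
e_1·a_3 = 0.1715·(-4) + (-0.1715)·1 + 0.6860·(-2) + 0.6860·1 = -1.5435; e_2·a_3 = (-0.4036)·(-4) + 0.4036·1 + 0.6727·(-2) + (-0.4709)·1 = 0.2018.
u_3 = a_3 + 1.5435·e_1 − 0.2018·e_2 = (-3.6538, 0.6538, -1.0769, 2.1538).
r_{33} = ‖u_3‖ = 4.4246.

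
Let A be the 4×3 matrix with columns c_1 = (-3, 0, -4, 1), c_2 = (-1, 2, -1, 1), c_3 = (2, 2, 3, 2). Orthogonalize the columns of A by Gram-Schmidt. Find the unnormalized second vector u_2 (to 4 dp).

u_2 = (-0.0769, 2.0000, 0.2308, 0.6923)

c_1 = (-3, 0, -4, 1); ‖c_1‖ = 5.0990, so e_1 = (-0.5883, 0.0000, -0.7845, 0.1961).
e_1·c_2 = (-0.5883)·(-1) + 0.0000·2 + (-0.7845)·(-1) + 0.1961·1 = 1.5689.
u_2 = c_2 − 1.5689·e_1 = (-0.0769, 2.0000, 0.2308, 0.6923).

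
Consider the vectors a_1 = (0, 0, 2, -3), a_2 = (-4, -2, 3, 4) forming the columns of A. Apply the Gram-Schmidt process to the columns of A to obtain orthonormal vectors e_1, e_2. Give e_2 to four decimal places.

e_1 = a_1/‖a_1‖ = (0, 0, 2, -3)/3.6056 = (0.0000, 0.0000, 0.5547, -0.8321).
r_{12} = e_1·a_2 = -1.6641.
u_2 = a_2 + 1.6641·e_1 = (-4.0000, -2.0000, 3.9231, 2.6154).
‖u_2‖ = 6.4985, so e_2 = (-0.6155, -0.3078, 0.6037, 0.4025).

e_2 = (-0.6155, -0.3078, 0.6037, 0.4025)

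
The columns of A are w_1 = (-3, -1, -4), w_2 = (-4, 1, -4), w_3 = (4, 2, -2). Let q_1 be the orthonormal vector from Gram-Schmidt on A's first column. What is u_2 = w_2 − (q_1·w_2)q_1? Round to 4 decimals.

u_2 = (-0.8846, 2.0385, 0.1538)

q_1 = w_1/‖w_1‖ = (-3, -1, -4)/5.0990 = (-0.5883, -0.1961, -0.7845).
r_{12} = q_1·w_2 = 5.2951.
u_2 = w_2 − 5.2951·q_1 = (-0.8846, 2.0385, 0.1538).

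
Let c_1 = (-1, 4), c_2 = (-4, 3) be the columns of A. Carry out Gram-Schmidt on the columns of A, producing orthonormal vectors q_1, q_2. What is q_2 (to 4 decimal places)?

c_1 = (-1, 4); ‖c_1‖ = 4.1231, so q_1 = (-0.2425, 0.9701).
q_1·c_2 = (-0.2425)·(-4) + 0.9701·3 = 3.8806.
u_2 = c_2 − 3.8806·q_1 = (-3.0588, -0.7647).
‖u_2‖ = 3.1530, so q_2 = (-0.9701, -0.2425).

q_2 = (-0.9701, -0.2425)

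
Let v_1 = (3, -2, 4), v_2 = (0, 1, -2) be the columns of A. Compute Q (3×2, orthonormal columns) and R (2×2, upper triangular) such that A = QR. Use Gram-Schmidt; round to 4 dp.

Q = [[0.5571, 0.8305], [-0.3714, 0.2491], [0.7428, -0.4983]], R = [[5.3852, -1.8570], [0.0000, 1.2457]]

e_1 = v_1/‖v_1‖ = (3, -2, 4)/5.3852 = (0.5571, -0.3714, 0.7428).
r_{12} = e_1·v_2 = -1.8570.
u_2 = v_2 + 1.8570·e_1 = (1.0345, 0.3103, -0.6207).
‖u_2‖ = 1.2457, so e_2 = (0.8305, 0.2491, -0.4983).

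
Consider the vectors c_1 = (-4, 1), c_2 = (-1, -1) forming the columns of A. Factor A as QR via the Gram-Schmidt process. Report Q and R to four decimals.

c_1 = (-4, 1); ‖c_1‖ = 4.1231, so q_1 = (-0.9701, 0.2425).
q_1·c_2 = (-0.9701)·(-1) + 0.2425·(-1) = 0.7276.
u_2 = c_2 − 0.7276·q_1 = (-0.2941, -1.1765).
‖u_2‖ = 1.2127, so q_2 = (-0.2425, -0.9701).

Q = [[-0.9701, -0.2425], [0.2425, -0.9701]], R = [[4.1231, 0.7276], [0.0000, 1.2127]]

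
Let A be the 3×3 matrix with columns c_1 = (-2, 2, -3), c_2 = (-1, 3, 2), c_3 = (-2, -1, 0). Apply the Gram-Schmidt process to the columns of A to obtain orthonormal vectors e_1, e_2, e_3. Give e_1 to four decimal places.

e_1 = (-0.4851, 0.4851, -0.7276)

c_1 = (-2, 2, -3); ‖c_1‖ = 4.1231, so e_1 = (-0.4851, 0.4851, -0.7276).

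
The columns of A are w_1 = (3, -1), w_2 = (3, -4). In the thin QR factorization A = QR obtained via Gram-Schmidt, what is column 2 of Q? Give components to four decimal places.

w_1 = (3, -1); ‖w_1‖ = 3.1623, so q_1 = (0.9487, -0.3162).
q_1·w_2 = 0.9487·3 + (-0.3162)·(-4) = 4.1110.
u_2 = w_2 − 4.1110·q_1 = (-0.9000, -2.7000).
‖u_2‖ = 2.8460, so q_2 = (-0.3162, -0.9487).

q_2 = (-0.3162, -0.9487)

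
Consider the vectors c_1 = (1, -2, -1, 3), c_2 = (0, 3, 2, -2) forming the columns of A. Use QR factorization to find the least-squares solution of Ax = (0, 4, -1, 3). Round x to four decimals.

x = (1.5254, 1.4915)

q_1 = c_1/‖c_1‖ = (1, -2, -1, 3)/3.8730 = (0.2582, -0.5164, -0.2582, 0.7746).
r_{12} = q_1·c_2 = -3.6148.
u_2 = c_2 + 3.6148·q_1 = (0.9333, 1.1333, 1.0667, 0.8000).
‖u_2‖ = 1.9833, so q_2 = (0.4706, 0.5714, 0.5378, 0.4034).
Qᵀb = (0.5164, 2.9581).
Back-substitute: x_2 = 2.9581/1.9833 = 1.4915.
x_1 = (0.5164 + 3.6148·1.4915)/3.8730 = 1.5254.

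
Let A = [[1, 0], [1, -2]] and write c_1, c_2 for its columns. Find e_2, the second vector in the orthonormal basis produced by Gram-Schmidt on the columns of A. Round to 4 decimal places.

e_2 = (0.7071, -0.7071)

e_1 = c_1/‖c_1‖ = (1, 1)/1.4142 = (0.7071, 0.7071).
r_{12} = e_1·c_2 = -1.4142.
u_2 = c_2 + 1.4142·e_1 = (1.0000, -1.0000).
‖u_2‖ = 1.4142, so e_2 = (0.7071, -0.7071).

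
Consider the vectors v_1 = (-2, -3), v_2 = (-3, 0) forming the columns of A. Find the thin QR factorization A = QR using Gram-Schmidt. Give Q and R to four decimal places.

v_1 = (-2, -3); ‖v_1‖ = 3.6056, so q_1 = (-0.5547, -0.8321).
q_1·v_2 = (-0.5547)·(-3) + (-0.8321)·0 = 1.6641.
u_2 = v_2 − 1.6641·q_1 = (-2.0769, 1.3846).
‖u_2‖ = 2.4962, so q_2 = (-0.8321, 0.5547).

Q = [[-0.5547, -0.8321], [-0.8321, 0.5547]], R = [[3.6056, 1.6641], [0.0000, 2.4962]]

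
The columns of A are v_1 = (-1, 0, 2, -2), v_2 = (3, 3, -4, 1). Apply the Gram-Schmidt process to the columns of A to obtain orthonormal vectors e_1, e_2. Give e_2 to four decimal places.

e_2 = (0.3862, 0.7448, -0.2759, -0.4690)

v_1 = (-1, 0, 2, -2); ‖v_1‖ = 3.0000, so e_1 = (-0.3333, 0.0000, 0.6667, -0.6667).
e_1·v_2 = (-0.3333)·3 + 0.0000·3 + 0.6667·(-4) + (-0.6667)·1 = -4.3333.
u_2 = v_2 + 4.3333·e_1 = (1.5556, 3.0000, -1.1111, -1.8889).
‖u_2‖ = 4.0277, so e_2 = (0.3862, 0.7448, -0.2759, -0.4690).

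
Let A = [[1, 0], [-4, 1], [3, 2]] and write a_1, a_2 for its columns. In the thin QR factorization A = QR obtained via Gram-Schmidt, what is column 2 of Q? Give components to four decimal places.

e_2 = (-0.0349, 0.5940, 0.8037)

a_1 = (1, -4, 3); ‖a_1‖ = 5.0990, so e_1 = (0.1961, -0.7845, 0.5883).
e_1·a_2 = 0.1961·0 + (-0.7845)·1 + 0.5883·2 = 0.3922.
u_2 = a_2 − 0.3922·e_1 = (-0.0769, 1.3077, 1.7692).
‖u_2‖ = 2.2014, so e_2 = (-0.0349, 0.5940, 0.8037).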